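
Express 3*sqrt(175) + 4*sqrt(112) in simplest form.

31*sqrt(7)

3*sqrt(175) = 15*sqrt(7); 4*sqrt(112) = 16*sqrt(7)
Combine: (15 + 16)·sqrt(7) = 31*sqrt(7)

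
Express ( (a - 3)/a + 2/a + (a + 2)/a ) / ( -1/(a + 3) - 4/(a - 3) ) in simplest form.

(-2*a**3 - a**2 + 18*a + 9)/(5*a**2 + 9*a)

Numerator: (a - 3)/a + 2/a + (a + 2)/a = (2*a + 1)/a
Denominator: -1/(a + 3) - 4/(a - 3) = (-5*a - 9)/(a**2 - 9)
Divide: ((2*a + 1)/a) · ((a**2 - 9)/(-5*a - 9)) = (-2*a**3 - a**2 + 18*a + 9)/(5*a**2 + 9*a)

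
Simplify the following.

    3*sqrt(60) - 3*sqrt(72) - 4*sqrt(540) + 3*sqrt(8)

3*sqrt(60) = 6*sqrt(15); 3*sqrt(72) = 18*sqrt(2); 4*sqrt(540) = 24*sqrt(15); 3*sqrt(8) = 6*sqrt(2)

-18*sqrt(15) - 12*sqrt(2)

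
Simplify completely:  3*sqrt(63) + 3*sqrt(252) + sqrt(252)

33*sqrt(7)

3*sqrt(63) = 9*sqrt(7); 3*sqrt(252) = 18*sqrt(7); sqrt(252) = 6*sqrt(7)
Combine: (9 + 18 + 6)·sqrt(7) = 33*sqrt(7)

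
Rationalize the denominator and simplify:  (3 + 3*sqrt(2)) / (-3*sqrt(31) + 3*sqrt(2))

(-sqrt(62) - sqrt(31) - 2 - sqrt(2))/29

Multiply numerator and denominator by 3*sqrt(2) + 3*sqrt(31).
Denominator becomes -261; numerator becomes 9*sqrt(2) + 18 + 9*sqrt(31) + 9*sqrt(62).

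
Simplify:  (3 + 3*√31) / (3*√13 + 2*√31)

(-9*√403 - 9*√13 + 6*√31 + 186)/7

Multiply numerator and denominator by -3*√13 + 2*√31.
Denominator becomes 7; numerator becomes -9*√403 - 9*√13 + 6*√31 + 186.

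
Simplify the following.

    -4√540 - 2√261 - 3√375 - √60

4√540 = 24*√15; 2√261 = 6*√29; 3√375 = 15*√15; √60 = 2*√15

-41*√15 - 6*√29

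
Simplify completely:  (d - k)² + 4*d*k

(d + k)²

Expand the square and combine the 4*d*k term.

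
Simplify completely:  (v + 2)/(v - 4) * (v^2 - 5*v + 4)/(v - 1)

v + 2

Factor: v^2 - 5*v + 4 = (v - 4)*(v - 1)
Cancel the common factors (v - 4), (v - 1).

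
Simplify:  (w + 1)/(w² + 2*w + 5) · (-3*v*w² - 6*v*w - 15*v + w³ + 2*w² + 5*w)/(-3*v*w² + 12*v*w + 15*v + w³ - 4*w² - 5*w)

1/(w - 5)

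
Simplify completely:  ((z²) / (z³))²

Inside the bracket: (z^-1)
Raise to the power 2: (z^-2)

z^(-2)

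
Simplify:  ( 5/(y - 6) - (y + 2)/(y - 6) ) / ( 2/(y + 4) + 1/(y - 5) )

(-y^3 + 4*y^2 + 17*y - 60)/(3*y^2 - 24*y + 36)

Numerator: 5/(y - 6) - (y + 2)/(y - 6) = (-y + 3)/(y - 6)
Denominator: 2/(y + 4) + 1/(y - 5) = (3*y - 6)/(y^2 - y - 20)
Divide: ((-y + 3)/(y - 6)) · ((y^2 - y - 20)/(3*y - 6)) = (-y^3 + 4*y^2 + 17*y - 60)/(3*y^2 - 24*y + 36)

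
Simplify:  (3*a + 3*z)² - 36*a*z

After expansion: 9*a² - 18*a*z + 9*z² — a perfect-square trinomial.

9*(a - z)²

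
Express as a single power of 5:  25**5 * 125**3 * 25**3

5**25

25**5 = 5**10; 125**3 = 5**9; 25**3 = 5**6
Combine exponents: 5**25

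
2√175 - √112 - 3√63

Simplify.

-3*√7

2√175 = 10*√7; √112 = 4*√7; 3√63 = 9*√7
Combine: (10 - 4 - 9)·√7 = -3*√7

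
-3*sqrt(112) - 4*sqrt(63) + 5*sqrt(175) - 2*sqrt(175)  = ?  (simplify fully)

3*sqrt(112) = 12*sqrt(7); 4*sqrt(63) = 12*sqrt(7); 5*sqrt(175) = 25*sqrt(7); 2*sqrt(175) = 10*sqrt(7)
Combine: (-12 - 12 + 25 - 10)·sqrt(7) = -9*sqrt(7)

-9*sqrt(7)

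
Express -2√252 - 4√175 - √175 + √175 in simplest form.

2√252 = 12*√7; 4√175 = 20*√7; √175 = 5*√7; √175 = 5*√7
Combine: (-12 - 20 - 5 + 5)·√7 = -32*√7

-32*√7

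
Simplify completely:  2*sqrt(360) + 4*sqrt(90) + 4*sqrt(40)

32*sqrt(10)

2*sqrt(360) = 12*sqrt(10); 4*sqrt(90) = 12*sqrt(10); 4*sqrt(40) = 8*sqrt(10)
Combine: (12 + 12 + 8)·sqrt(10) = 32*sqrt(10)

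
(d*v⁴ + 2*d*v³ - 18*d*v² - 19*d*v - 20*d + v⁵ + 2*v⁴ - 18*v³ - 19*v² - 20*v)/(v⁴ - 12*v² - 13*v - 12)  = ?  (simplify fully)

(d*v + 5*d + v² + 5*v)/(v + 3)

Factor: d*v⁴ + 2*d*v³ - 18*d*v² - 19*d*v - 20*d + v⁵ + 2*v⁴ - 18*v³ - 19*v² - 20*v = (v - 4)·(d + v)·(v² + v + 1)·(v + 5);  v⁴ - 12*v² - 13*v - 12 = (v² + v + 1)·(v + 3)·(v - 4)
Cancel the common factors (v² + v + 1), (v - 4).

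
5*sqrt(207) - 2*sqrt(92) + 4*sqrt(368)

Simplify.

27*sqrt(23)

5*sqrt(207) = 15*sqrt(23); 2*sqrt(92) = 4*sqrt(23); 4*sqrt(368) = 16*sqrt(23)
Combine: (15 - 4 + 16)·sqrt(23) = 27*sqrt(23)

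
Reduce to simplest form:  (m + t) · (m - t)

m² - t²

Telescope via difference of squares: (m+t)(m-t) = m² - t².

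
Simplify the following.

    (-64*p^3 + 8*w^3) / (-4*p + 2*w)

16*p^2 + 8*p*w + 4*w^2

(2*w)^3 - (4*p)^3 = (-4*p + 2*w)(16*p^2 + 8*p*w + 4*w^2).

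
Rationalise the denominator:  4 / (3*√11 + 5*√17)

(-6*√11 + 10*√17)/163

Multiply numerator and denominator by -5*√17 + 3*√11.
Denominator becomes -326; numerator becomes -20*√17 + 12*√11.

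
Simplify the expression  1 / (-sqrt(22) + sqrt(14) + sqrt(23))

(-15*sqrt(22) + 13*sqrt(23) + 31*sqrt(14) + 4*sqrt(1771))/1063

Group as (sqrt(14) + sqrt(23)) - sqrt(22); multiply by (sqrt(14) + sqrt(23)) + sqrt(22), then rationalise the remaining surd.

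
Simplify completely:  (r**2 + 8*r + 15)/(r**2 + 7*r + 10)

Factor: r**2 + 8*r + 15 = (r + 5)*(r + 3);  r**2 + 7*r + 10 = (r + 5)*(r + 2)
Cancel the common factor (r + 5).

(r + 3)/(r + 2)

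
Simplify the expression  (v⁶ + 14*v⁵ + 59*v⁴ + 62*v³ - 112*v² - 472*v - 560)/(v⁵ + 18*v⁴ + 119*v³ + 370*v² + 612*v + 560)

Factor: v⁶ + 14*v⁵ + 59*v⁴ + 62*v³ - 112*v² - 472*v - 560 = (v - 2)·(v² + 2*v + 4)·(v + 5)·(v + 7)·(v + 2);  v⁵ + 18*v⁴ + 119*v³ + 370*v² + 612*v + 560 = (v + 4)·(v² + 2*v + 4)·(v + 7)·(v + 5)
Cancel the common factors (v² + 2*v + 4), (v + 5), (v + 7).

(v² - 4)/(v + 4)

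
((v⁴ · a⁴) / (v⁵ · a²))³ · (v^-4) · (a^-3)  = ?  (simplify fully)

a³/v⁷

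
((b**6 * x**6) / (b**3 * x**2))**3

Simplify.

b**9*x**12

Inside the bracket: b**3 * x**4
Raise to the power 3: b**9 * x**12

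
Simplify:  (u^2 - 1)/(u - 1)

u + 1

Factor: u^2 - 1 = (u + 1)*(u - 1)
Cancel the common factor (u - 1).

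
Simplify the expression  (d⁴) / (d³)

Quotient: d¹

d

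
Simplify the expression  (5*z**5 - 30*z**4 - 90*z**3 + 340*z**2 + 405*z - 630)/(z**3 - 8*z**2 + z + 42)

Factor: 5*z**5 - 30*z**4 - 90*z**3 + 340*z**2 + 405*z - 630 = 5*(z - 1)*(z + 2)*(z + 3)*(z - 3)*(z - 7);  z**3 - 8*z**2 + z + 42 = (z - 3)*(z - 7)*(z + 2)
Cancel the common factors (z - 3), (z - 7), (z + 2).

5*z**2 + 10*z - 15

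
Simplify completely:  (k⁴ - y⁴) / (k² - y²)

Difference of fourth powers: factor out (k² - y²).

k² + y²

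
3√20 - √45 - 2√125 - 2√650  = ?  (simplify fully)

3√20 = 6*√5; √45 = 3*√5; 2√125 = 10*√5; 2√650 = 10*√26

-10*√26 - 7*√5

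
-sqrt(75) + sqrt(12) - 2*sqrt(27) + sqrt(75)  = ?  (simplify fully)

sqrt(75) = 5*sqrt(3); sqrt(12) = 2*sqrt(3); 2*sqrt(27) = 6*sqrt(3); sqrt(75) = 5*sqrt(3)
Combine: (-5 + 2 - 6 + 5)·sqrt(3) = -4*sqrt(3)

-4*sqrt(3)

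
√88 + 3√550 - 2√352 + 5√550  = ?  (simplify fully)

34*√22

√88 = 2*√22; 3√550 = 15*√22; 2√352 = 8*√22; 5√550 = 25*√22
Combine: (2 + 15 - 8 + 25)·√22 = 34*√22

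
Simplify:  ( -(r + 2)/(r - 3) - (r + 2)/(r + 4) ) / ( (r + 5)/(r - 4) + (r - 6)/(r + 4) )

Numerator: -(r + 2)/(r - 3) - (r + 2)/(r + 4) = (-2*r² - 5*r - 2)/(r² + r - 12)
Denominator: (r + 5)/(r - 4) + (r - 6)/(r + 4) = (2*r² - r + 44)/(r² - 16)
Divide: ((-2*r² - 5*r - 2)/(r² + r - 12)) · ((r² - 16)/(2*r² - r + 44)) = (-2*r³ + 3*r² + 18*r + 8)/(2*r³ - 7*r² + 47*r - 132)

(-2*r³ + 3*r² + 18*r + 8)/(2*r³ - 7*r² + 47*r - 132)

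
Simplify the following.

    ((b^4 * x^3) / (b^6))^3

x^9/b^6

Inside the bracket: (b^-2) * x^3
Raise to the power 3: (b^-6) * x^9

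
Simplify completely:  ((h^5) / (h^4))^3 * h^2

h^5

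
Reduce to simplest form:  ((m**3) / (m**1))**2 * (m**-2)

m**2

Inside the bracket: m**2
Raise to the power 2: m**4
Multiply by (m**-2): add exponents.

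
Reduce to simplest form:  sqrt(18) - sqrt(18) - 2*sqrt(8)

-4*sqrt(2)

sqrt(18) = 3*sqrt(2); sqrt(18) = 3*sqrt(2); 2*sqrt(8) = 4*sqrt(2)
Combine: (3 - 3 - 4)·sqrt(2) = -4*sqrt(2)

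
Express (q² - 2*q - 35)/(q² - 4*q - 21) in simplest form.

(q + 5)/(q + 3)

Factor: q² - 2*q - 35 = (q - 7)·(q + 5);  q² - 4*q - 21 = (q - 7)·(q + 3)
Cancel the common factor (q - 7).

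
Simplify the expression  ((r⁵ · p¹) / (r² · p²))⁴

Inside the bracket: r³ · (p^-1)
Raise to the power 4: r^12 · (p^-4)

r^12/p⁴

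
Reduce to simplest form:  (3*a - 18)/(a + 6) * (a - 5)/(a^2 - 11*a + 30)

3/(a + 6)

Factor: 3*a - 18 = 3*(a - 6);  a^2 - 11*a + 30 = (a - 5)*(a - 6)
Cancel the common factors (a - 6), (a - 5).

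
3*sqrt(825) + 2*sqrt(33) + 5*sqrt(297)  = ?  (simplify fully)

32*sqrt(33)

3*sqrt(825) = 15*sqrt(33); 2*sqrt(33) = 2*sqrt(33); 5*sqrt(297) = 15*sqrt(33)
Combine: (15 + 2 + 15)·sqrt(33) = 32*sqrt(33)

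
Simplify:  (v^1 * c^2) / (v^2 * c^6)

Quotient: (v^-1) * (c^-4)

1/(c^4*v)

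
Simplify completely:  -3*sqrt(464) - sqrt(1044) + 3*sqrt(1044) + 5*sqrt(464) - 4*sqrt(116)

12*sqrt(29)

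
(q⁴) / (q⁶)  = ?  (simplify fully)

Quotient: (q^-2)

q^(-2)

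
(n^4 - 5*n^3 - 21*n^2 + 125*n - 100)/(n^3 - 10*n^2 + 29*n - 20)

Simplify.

n + 5

Factor: n^4 - 5*n^3 - 21*n^2 + 125*n - 100 = (n + 5)*(n - 5)*(n - 1)*(n - 4);  n^3 - 10*n^2 + 29*n - 20 = (n - 5)*(n - 4)*(n - 1)
Cancel the common factors (n - 1), (n - 5), (n - 4).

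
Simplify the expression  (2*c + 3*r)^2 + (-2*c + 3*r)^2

8*c^2 + 18*r^2

Only the even-power cross terms survive.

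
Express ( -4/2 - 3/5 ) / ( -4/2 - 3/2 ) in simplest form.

Numerator: -4/2 - 3/5 = -13/5
Denominator: -4/2 - 3/2 = -7/2
Divide: (-13/5) · (-2/7) = 26/35

26/35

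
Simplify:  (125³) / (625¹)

5^5

125³ = 5^9; 625¹ = 5^4
Combine exponents: 5^5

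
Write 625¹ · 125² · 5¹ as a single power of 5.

625¹ = 5^4; 125² = 5^6; 5¹ = 5^1
Combine exponents: 5^11

5^11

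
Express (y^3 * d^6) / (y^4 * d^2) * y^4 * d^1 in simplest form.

d^5*y^3

Quotient: (y^-1) * d^4
Multiply by y^4 * d^1: add exponents.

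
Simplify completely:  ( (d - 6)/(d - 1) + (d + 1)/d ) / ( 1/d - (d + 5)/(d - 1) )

Numerator: (d - 6)/(d - 1) + (d + 1)/d = (2*d**2 - 6*d - 1)/(d**2 - d)
Denominator: 1/d - (d + 5)/(d - 1) = (-d**2 - 4*d - 1)/(d**2 - d)
Divide: ((2*d**2 - 6*d - 1)/(d**2 - d)) · ((d**2 - d)/(-d**2 - 4*d - 1)) = (-2*d**2 + 6*d + 1)/(d**2 + 4*d + 1)

(-2*d**2 + 6*d + 1)/(d**2 + 4*d + 1)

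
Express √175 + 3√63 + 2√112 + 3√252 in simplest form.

40*√7

√175 = 5*√7; 3√63 = 9*√7; 2√112 = 8*√7; 3√252 = 18*√7
Combine: (5 + 9 + 8 + 18)·√7 = 40*√7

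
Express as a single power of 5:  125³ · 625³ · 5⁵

5^26

125³ = 5^9; 625³ = 5^12; 5⁵ = 5^5
Combine exponents: 5^26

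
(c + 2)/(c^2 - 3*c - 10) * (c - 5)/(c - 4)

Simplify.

Factor: c^2 - 3*c - 10 = (c + 2)*(c - 5)
Cancel the common factors (c - 5), (c + 2).

1/(c - 4)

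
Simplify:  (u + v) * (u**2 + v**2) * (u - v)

u**4 - v**4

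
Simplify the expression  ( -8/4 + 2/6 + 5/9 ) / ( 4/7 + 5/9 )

Numerator: -8/4 + 2/6 + 5/9 = -10/9
Denominator: 4/7 + 5/9 = 71/63
Divide: (-10/9) · (63/71) = -70/71

-70/71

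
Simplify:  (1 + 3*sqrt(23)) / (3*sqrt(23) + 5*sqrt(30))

Multiply numerator and denominator by -5*sqrt(30) + 3*sqrt(23).
Denominator becomes -543; numerator becomes -15*sqrt(690) - 5*sqrt(30) + 3*sqrt(23) + 207.

(-207 - 3*sqrt(23) + 5*sqrt(30) + 15*sqrt(690))/543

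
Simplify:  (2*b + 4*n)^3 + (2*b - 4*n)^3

16*b*(b^2 + 12*n^2)

Write as f((2*b),(4*n)) + f((2*b),-(4*n)) and expand.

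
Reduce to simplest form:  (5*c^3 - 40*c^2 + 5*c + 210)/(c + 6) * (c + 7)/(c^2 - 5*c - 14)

Factor: 5*c^3 - 40*c^2 + 5*c + 210 = 5*(c - 3)*(c - 7)*(c + 2);  c^2 - 5*c - 14 = (c - 7)*(c + 2)
Cancel the common factors (c + 2), (c - 7).

(5*c^2 + 20*c - 105)/(c + 6)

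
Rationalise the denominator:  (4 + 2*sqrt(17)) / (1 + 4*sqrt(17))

(14*sqrt(17) + 132)/271

Multiply numerator and denominator by -4*sqrt(17) + 1.
Denominator becomes -271; numerator becomes -132 - 14*sqrt(17).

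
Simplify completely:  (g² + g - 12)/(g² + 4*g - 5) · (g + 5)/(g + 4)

Factor: g² + g - 12 = (g + 4)·(g - 3);  g² + 4*g - 5 = (g - 1)·(g + 5)
Cancel the common factors (g + 5), (g + 4).

(g - 3)/(g - 1)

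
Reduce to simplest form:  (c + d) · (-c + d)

-c² + d²

(d+c)(d-c) = -c² + d².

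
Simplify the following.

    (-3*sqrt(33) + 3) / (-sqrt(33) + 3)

Multiply numerator and denominator by 3 + sqrt(33).
Denominator becomes -24; numerator becomes -90 - 6*sqrt(33).

(sqrt(33) + 15)/4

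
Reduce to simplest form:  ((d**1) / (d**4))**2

d**(-6)

Inside the bracket: (d**-3)
Raise to the power 2: (d**-6)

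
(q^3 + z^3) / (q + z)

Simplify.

Apply the sum-of-cubes factorisation and cancel (q + z).

q^2 - q*z + z^2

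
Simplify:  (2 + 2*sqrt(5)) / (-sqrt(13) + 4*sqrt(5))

(2*sqrt(13) + 2*sqrt(65) + 8*sqrt(5) + 40)/67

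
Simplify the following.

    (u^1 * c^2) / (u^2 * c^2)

Quotient: (u^-1)

1/u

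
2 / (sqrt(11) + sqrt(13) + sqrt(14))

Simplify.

Group as (sqrt(11) + sqrt(13)) + sqrt(14); multiply by (sqrt(11) + sqrt(13)) - sqrt(14), then rationalise the remaining surd.

(-sqrt(2002) + 5*sqrt(14) + 6*sqrt(13) + 8*sqrt(11))/118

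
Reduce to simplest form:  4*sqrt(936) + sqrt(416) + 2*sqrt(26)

30*sqrt(26)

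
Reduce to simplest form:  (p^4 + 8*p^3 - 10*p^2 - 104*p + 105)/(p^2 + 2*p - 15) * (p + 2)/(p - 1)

Factor: p^4 + 8*p^3 - 10*p^2 - 104*p + 105 = (p + 7)*(p - 1)*(p + 5)*(p - 3);  p^2 + 2*p - 15 = (p + 5)*(p - 3)
Cancel the common factors (p - 3), (p + 5), (p - 1).

p^2 + 9*p + 14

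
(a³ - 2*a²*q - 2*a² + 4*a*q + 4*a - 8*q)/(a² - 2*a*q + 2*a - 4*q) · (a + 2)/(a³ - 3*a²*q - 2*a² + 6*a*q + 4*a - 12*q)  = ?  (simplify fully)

Factor: a³ - 2*a²*q - 2*a² + 4*a*q + 4*a - 8*q = (a - 2*q)·(a² - 2*a + 4);  a² - 2*a*q + 2*a - 4*q = (a + 2)·(a - 2*q);  a³ - 3*a²*q - 2*a² + 6*a*q + 4*a - 12*q = (a - 3*q)·(a² - 2*a + 4)
Cancel the common factors (a² - 2*a + 4), (a - 2*q), (a + 2).

-1/(-a + 3*q)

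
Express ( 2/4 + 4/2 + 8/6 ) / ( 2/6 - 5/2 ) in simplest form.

Numerator: 2/4 + 4/2 + 8/6 = 23/6
Denominator: 2/6 - 5/2 = -13/6
Divide: (23/6) · (-6/13) = -23/13

-23/13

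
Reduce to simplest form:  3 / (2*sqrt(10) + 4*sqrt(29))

(-3*sqrt(10) + 6*sqrt(29))/212

Multiply numerator and denominator by -4*sqrt(29) + 2*sqrt(10).
Denominator becomes -424; numerator becomes -12*sqrt(29) + 6*sqrt(10).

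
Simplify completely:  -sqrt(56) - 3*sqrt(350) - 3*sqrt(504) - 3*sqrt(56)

-41*sqrt(14)

sqrt(56) = 2*sqrt(14); 3*sqrt(350) = 15*sqrt(14); 3*sqrt(504) = 18*sqrt(14); 3*sqrt(56) = 6*sqrt(14)
Combine: (-2 - 15 - 18 - 6)·sqrt(14) = -41*sqrt(14)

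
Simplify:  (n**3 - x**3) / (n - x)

n**2 + n*x + x**2

Factor as (a-b)(a**2+ab+b**2) with a=n, b=x.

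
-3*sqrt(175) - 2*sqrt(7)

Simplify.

-17*sqrt(7)

3*sqrt(175) = 15*sqrt(7); 2*sqrt(7) = 2*sqrt(7)
Combine: (-15 - 2)·sqrt(7) = -17*sqrt(7)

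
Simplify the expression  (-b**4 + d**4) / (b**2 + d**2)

-b**4 + d**4 factors as -(b - d)*(b + d)*(b**2 + d**2).

-b**2 + d**2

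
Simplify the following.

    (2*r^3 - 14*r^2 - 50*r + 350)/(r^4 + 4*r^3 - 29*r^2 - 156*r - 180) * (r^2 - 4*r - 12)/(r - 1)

Factor: 2*r^3 - 14*r^2 - 50*r + 350 = 2*(r - 5)*(r + 5)*(r - 7);  r^4 + 4*r^3 - 29*r^2 - 156*r - 180 = (r + 5)*(r + 3)*(r - 6)*(r + 2);  r^2 - 4*r - 12 = (r - 6)*(r + 2)
Cancel the common factors (r - 6), (r + 2), (r + 5).

(2*r^2 - 24*r + 70)/(r^2 + 2*r - 3)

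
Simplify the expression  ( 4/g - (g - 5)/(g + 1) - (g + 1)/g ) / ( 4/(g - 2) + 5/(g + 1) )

Numerator: 4/g - (g - 5)/(g + 1) - (g + 1)/g = (-2*g² + 7*g + 3)/(g² + g)
Denominator: 4/(g - 2) + 5/(g + 1) = (9*g - 6)/(g² - g - 2)
Divide: ((-2*g² + 7*g + 3)/(g² + g)) · ((g² - g - 2)/(9*g - 6)) = (-2*g³ + 11*g² - 11*g - 6)/(9*g² - 6*g)

(-2*g³ + 11*g² - 11*g - 6)/(9*g² - 6*g)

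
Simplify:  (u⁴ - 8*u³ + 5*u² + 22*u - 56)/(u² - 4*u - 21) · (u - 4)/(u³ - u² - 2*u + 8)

Factor: u⁴ - 8*u³ + 5*u² + 22*u - 56 = (u + 2)·(u² - 3*u + 4)·(u - 7);  u² - 4*u - 21 = (u - 7)·(u + 3);  u³ - u² - 2*u + 8 = (u² - 3*u + 4)·(u + 2)
Cancel the common factors (u² - 3*u + 4), (u - 7), (u + 2).

(u - 4)/(u + 3)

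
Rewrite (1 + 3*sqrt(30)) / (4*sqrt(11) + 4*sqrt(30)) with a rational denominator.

(-3*sqrt(330) - sqrt(11) + sqrt(30) + 90)/76

Multiply numerator and denominator by -4*sqrt(11) + 4*sqrt(30).
Denominator becomes 304; numerator becomes -12*sqrt(330) - 4*sqrt(11) + 4*sqrt(30) + 360.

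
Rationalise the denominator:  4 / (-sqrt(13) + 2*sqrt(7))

Multiply numerator and denominator by sqrt(13) + 2*sqrt(7).
Denominator becomes 15; numerator becomes 4*sqrt(13) + 8*sqrt(7).

(4*sqrt(13) + 8*sqrt(7))/15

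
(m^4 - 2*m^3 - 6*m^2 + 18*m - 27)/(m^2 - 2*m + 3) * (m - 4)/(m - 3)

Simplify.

m^2 - m - 12

Factor: m^4 - 2*m^3 - 6*m^2 + 18*m - 27 = (m - 3)*(m + 3)*(m^2 - 2*m + 3)
Cancel the common factors (m^2 - 2*m + 3), (m - 3).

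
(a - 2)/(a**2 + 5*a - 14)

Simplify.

1/(a + 7)

Factor: a**2 + 5*a - 14 = (a + 7)*(a - 2)
Cancel the common factor (a - 2).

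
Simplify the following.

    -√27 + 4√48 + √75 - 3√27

9*√3

√27 = 3*√3; 4√48 = 16*√3; √75 = 5*√3; 3√27 = 9*√3
Combine: (-3 + 16 + 5 - 9)·√3 = 9*√3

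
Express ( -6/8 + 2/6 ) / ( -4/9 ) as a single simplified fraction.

15/16

Numerator: -6/8 + 2/6 = -5/12
Denominator: -4/9 = -4/9
Divide: (-5/12) · (-9/4) = 15/16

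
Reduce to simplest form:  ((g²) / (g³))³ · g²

Inside the bracket: (g^-1)
Raise to the power 3: (g^-3)
Multiply by g²: add exponents.

1/g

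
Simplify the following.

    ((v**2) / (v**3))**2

Inside the bracket: (v**-1)
Raise to the power 2: (v**-2)

v**(-2)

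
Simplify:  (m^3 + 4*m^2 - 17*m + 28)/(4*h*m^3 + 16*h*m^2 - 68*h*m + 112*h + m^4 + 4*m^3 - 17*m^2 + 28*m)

1/(4*h + m)

Factor: m^3 + 4*m^2 - 17*m + 28 = (m + 7)*(m^2 - 3*m + 4);  4*h*m^3 + 16*h*m^2 - 68*h*m + 112*h + m^4 + 4*m^3 - 17*m^2 + 28*m = (4*h + m)*(m + 7)*(m^2 - 3*m + 4)
Cancel the common factors (m^2 - 3*m + 4), (m + 7).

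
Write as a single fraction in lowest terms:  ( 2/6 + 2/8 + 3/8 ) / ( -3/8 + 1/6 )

-23/5

Numerator: 2/6 + 2/8 + 3/8 = 23/24
Denominator: -3/8 + 1/6 = -5/24
Divide: (23/24) · (-24/5) = -23/5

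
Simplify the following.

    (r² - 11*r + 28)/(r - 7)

Factor: r² - 11*r + 28 = (r - 4)·(r - 7)
Cancel the common factor (r - 7).

r - 4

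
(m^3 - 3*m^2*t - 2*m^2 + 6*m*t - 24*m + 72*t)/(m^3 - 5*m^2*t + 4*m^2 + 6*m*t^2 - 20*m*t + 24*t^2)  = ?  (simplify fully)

Factor: m^3 - 3*m^2*t - 2*m^2 + 6*m*t - 24*m + 72*t = (m - 6)*(m + 4)*(m - 3*t);  m^3 - 5*m^2*t + 4*m^2 + 6*m*t^2 - 20*m*t + 24*t^2 = (m + 4)*(m - 3*t)*(m - 2*t)
Cancel the common factors (m - 3*t), (m + 4).

(-m + 6)/(-m + 2*t)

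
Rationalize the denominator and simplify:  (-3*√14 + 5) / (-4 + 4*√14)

Multiply numerator and denominator by -4*√14 - 4.
Denominator becomes -208; numerator becomes -8*√14 + 148.

(-37 + 2*√14)/52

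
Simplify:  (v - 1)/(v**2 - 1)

1/(v + 1)

Factor: v**2 - 1 = (v + 1)*(v - 1)
Cancel the common factor (v - 1).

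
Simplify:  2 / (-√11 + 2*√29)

Multiply numerator and denominator by √11 + 2*√29.
Denominator becomes 105; numerator becomes 2*√11 + 4*√29.

(2*√11 + 4*√29)/105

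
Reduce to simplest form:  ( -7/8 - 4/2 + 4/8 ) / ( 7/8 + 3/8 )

-19/10

Numerator: -7/8 - 4/2 + 4/8 = -19/8
Denominator: 7/8 + 3/8 = 5/4
Divide: (-19/8) · (4/5) = -19/10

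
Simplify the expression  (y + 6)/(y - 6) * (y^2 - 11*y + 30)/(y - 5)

Factor: y^2 - 11*y + 30 = (y - 6)*(y - 5)
Cancel the common factors (y - 6), (y - 5).

y + 6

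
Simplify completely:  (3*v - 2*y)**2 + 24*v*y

(3*v + 2*y)**2

Expanding gives 9*v**2 + 12*v*y + 4*y**2, a perfect square.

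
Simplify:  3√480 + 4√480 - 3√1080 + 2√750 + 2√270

26*√30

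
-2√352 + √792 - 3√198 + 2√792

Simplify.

√22

2√352 = 8*√22; √792 = 6*√22; 3√198 = 9*√22; 2√792 = 12*√22
Combine: (-8 + 6 - 9 + 12)·√22 = √22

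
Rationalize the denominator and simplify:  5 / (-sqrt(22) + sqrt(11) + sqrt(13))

(-5*sqrt(22) + 50*sqrt(13) + 60*sqrt(11) + 55*sqrt(26))/284

Group as (sqrt(11) + sqrt(13)) - sqrt(22); multiply by (sqrt(11) + sqrt(13)) + sqrt(22), then rationalise the remaining surd.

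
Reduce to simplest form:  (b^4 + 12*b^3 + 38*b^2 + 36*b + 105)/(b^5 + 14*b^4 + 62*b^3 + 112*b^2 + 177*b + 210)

1/(b + 2)

Factor: b^4 + 12*b^3 + 38*b^2 + 36*b + 105 = (b + 7)*(b + 5)*(b^2 + 3);  b^5 + 14*b^4 + 62*b^3 + 112*b^2 + 177*b + 210 = (b + 7)*(b + 2)*(b + 5)*(b^2 + 3)
Cancel the common factors (b^2 + 3), (b + 7), (b + 5).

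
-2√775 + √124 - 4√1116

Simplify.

-32*√31

2√775 = 10*√31; √124 = 2*√31; 4√1116 = 24*√31
Combine: (-10 + 2 - 24)·√31 = -32*√31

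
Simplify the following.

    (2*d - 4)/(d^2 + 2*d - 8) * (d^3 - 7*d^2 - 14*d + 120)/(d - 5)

2*d - 12

Factor: 2*d - 4 = 2*(d - 2);  d^2 + 2*d - 8 = (d - 2)*(d + 4);  d^3 - 7*d^2 - 14*d + 120 = (d - 5)*(d - 6)*(d + 4)
Cancel the common factors (d + 4), (d - 5), (d - 2).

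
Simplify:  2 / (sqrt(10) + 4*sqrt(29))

Multiply numerator and denominator by -sqrt(10) + 4*sqrt(29).
Denominator becomes 454; numerator becomes -2*sqrt(10) + 8*sqrt(29).

(-sqrt(10) + 4*sqrt(29))/227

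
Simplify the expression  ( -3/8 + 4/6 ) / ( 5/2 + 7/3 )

7/116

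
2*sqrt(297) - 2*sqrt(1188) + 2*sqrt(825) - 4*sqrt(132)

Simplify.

2*sqrt(297) = 6*sqrt(33); 2*sqrt(1188) = 12*sqrt(33); 2*sqrt(825) = 10*sqrt(33); 4*sqrt(132) = 8*sqrt(33)
Combine: (6 - 12 + 10 - 8)·sqrt(33) = -4*sqrt(33)

-4*sqrt(33)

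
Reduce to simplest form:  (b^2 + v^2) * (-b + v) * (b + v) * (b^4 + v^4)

-b^8 + v^8

Telescope via difference of squares: (v+b)(v-b) = -b^2 + v^2, then repeat with the next factor.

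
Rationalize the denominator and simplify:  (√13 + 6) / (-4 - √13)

Multiply numerator and denominator by -4 + √13.
Denominator becomes 3; numerator becomes -11 + 2*√13.

(-11 + 2*√13)/3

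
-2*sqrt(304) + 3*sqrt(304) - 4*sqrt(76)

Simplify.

2*sqrt(304) = 8*sqrt(19); 3*sqrt(304) = 12*sqrt(19); 4*sqrt(76) = 8*sqrt(19)
Combine: (-8 + 12 - 8)·sqrt(19) = -4*sqrt(19)

-4*sqrt(19)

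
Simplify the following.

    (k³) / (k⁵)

Quotient: (k^-2)

k^(-2)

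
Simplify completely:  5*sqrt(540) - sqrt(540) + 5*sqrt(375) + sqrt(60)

51*sqrt(15)

5*sqrt(540) = 30*sqrt(15); sqrt(540) = 6*sqrt(15); 5*sqrt(375) = 25*sqrt(15); sqrt(60) = 2*sqrt(15)
Combine: (30 - 6 + 25 + 2)·sqrt(15) = 51*sqrt(15)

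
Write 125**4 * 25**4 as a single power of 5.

125**4 = 5**12; 25**4 = 5**8
Combine exponents: 5**20

5**20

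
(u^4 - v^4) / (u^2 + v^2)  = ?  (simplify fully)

u^2 - v^2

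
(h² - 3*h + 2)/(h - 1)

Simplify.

h - 2

Factor: h² - 3*h + 2 = (h - 1)·(h - 2)
Cancel the common factor (h - 1).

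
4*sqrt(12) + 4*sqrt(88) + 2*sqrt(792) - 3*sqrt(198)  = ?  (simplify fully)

8*sqrt(3) + 11*sqrt(22)

4*sqrt(12) = 8*sqrt(3); 4*sqrt(88) = 8*sqrt(22); 2*sqrt(792) = 12*sqrt(22); 3*sqrt(198) = 9*sqrt(22)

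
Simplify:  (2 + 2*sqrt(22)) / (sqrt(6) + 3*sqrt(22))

Multiply numerator and denominator by -sqrt(6) + 3*sqrt(22).
Denominator becomes 192; numerator becomes -4*sqrt(33) - 2*sqrt(6) + 6*sqrt(22) + 132.

(-2*sqrt(33) - sqrt(6) + 3*sqrt(22) + 66)/96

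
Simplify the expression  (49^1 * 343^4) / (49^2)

7^10

49^1 = 7^2; 343^4 = 7^12; 49^2 = 7^4
Combine exponents: 7^10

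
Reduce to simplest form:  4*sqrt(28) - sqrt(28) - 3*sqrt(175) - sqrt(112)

4*sqrt(28) = 8*sqrt(7); sqrt(28) = 2*sqrt(7); 3*sqrt(175) = 15*sqrt(7); sqrt(112) = 4*sqrt(7)
Combine: (8 - 2 - 15 - 4)·sqrt(7) = -13*sqrt(7)

-13*sqrt(7)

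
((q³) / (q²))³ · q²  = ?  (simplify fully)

q⁵

Inside the bracket: q¹
Raise to the power 3: q³
Multiply by q²: add exponents.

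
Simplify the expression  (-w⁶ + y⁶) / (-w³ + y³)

w³ + y³

-w⁶ + y⁶ factors as (-w + y)*(w + y)*(w² - w*y + y²)*(w² + w*y + y²).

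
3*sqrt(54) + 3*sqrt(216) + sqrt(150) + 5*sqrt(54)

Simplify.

47*sqrt(6)

3*sqrt(54) = 9*sqrt(6); 3*sqrt(216) = 18*sqrt(6); sqrt(150) = 5*sqrt(6); 5*sqrt(54) = 15*sqrt(6)
Combine: (9 + 18 + 5 + 15)·sqrt(6) = 47*sqrt(6)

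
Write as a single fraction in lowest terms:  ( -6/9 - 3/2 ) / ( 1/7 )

-91/6

Numerator: -6/9 - 3/2 = -13/6
Denominator: 1/7 = 1/7
Divide: (-13/6) · (7) = -91/6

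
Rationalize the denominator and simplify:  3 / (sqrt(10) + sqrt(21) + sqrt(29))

Group as (sqrt(10) + sqrt(29)) + sqrt(21); multiply by (sqrt(10) + sqrt(29)) - sqrt(21), then rationalise the remaining surd.

(-3*sqrt(6090) + 3*sqrt(29) + 27*sqrt(21) + 60*sqrt(10))/418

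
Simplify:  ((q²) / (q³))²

q^(-2)

Inside the bracket: (q^-1)
Raise to the power 2: (q^-2)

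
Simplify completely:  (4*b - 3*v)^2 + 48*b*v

Expand the square and combine the 48*b*v term.

(4*b + 3*v)^2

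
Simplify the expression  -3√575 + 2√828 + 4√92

5*√23

3√575 = 15*√23; 2√828 = 12*√23; 4√92 = 8*√23
Combine: (-15 + 12 + 8)·√23 = 5*√23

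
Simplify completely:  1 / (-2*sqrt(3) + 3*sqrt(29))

(2*sqrt(3) + 3*sqrt(29))/249

Multiply numerator and denominator by 2*sqrt(3) + 3*sqrt(29).
Denominator becomes 249; numerator becomes 2*sqrt(3) + 3*sqrt(29).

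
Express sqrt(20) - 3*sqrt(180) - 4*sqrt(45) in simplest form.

sqrt(20) = 2*sqrt(5); 3*sqrt(180) = 18*sqrt(5); 4*sqrt(45) = 12*sqrt(5)
Combine: (2 - 18 - 12)·sqrt(5) = -28*sqrt(5)

-28*sqrt(5)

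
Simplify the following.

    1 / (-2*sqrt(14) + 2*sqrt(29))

(sqrt(14) + sqrt(29))/30

Multiply numerator and denominator by 2*sqrt(14) + 2*sqrt(29).
Denominator becomes 60; numerator becomes 2*sqrt(14) + 2*sqrt(29).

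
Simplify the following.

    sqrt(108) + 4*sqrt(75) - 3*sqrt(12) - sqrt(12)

18*sqrt(3)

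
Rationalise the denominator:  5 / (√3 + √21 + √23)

(-30*√161 + 5*√23 + 25*√21 + 205*√3)/251

Group as (√3 + √21) + √23; multiply by (√3 + √21) - √23, then rationalise the remaining surd.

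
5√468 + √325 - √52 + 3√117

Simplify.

42*√13

5√468 = 30*√13; √325 = 5*√13; √52 = 2*√13; 3√117 = 9*√13
Combine: (30 + 5 - 2 + 9)·√13 = 42*√13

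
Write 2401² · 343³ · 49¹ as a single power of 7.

2401² = 7^8; 343³ = 7^9; 49¹ = 7^2
Combine exponents: 7^19

7^19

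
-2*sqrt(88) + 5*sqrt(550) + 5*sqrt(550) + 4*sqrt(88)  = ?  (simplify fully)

2*sqrt(88) = 4*sqrt(22); 5*sqrt(550) = 25*sqrt(22); 5*sqrt(550) = 25*sqrt(22); 4*sqrt(88) = 8*sqrt(22)
Combine: (-4 + 25 + 25 + 8)·sqrt(22) = 54*sqrt(22)

54*sqrt(22)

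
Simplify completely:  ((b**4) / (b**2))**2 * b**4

b**8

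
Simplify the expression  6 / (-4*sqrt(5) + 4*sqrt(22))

(3*sqrt(5) + 3*sqrt(22))/34

Multiply numerator and denominator by 4*sqrt(5) + 4*sqrt(22).
Denominator becomes 272; numerator becomes 24*sqrt(5) + 24*sqrt(22).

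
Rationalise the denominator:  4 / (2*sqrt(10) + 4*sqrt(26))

(-sqrt(10) + 2*sqrt(26))/47

Multiply numerator and denominator by -4*sqrt(26) + 2*sqrt(10).
Denominator becomes -376; numerator becomes -16*sqrt(26) + 8*sqrt(10).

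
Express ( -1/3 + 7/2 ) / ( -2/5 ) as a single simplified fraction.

-95/12

Numerator: -1/3 + 7/2 = 19/6
Denominator: -2/5 = -2/5
Divide: (19/6) · (-5/2) = -95/12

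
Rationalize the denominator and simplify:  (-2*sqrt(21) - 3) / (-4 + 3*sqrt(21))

Multiply numerator and denominator by -3*sqrt(21) - 4.
Denominator becomes -173; numerator becomes 17*sqrt(21) + 138.

(-138 - 17*sqrt(21))/173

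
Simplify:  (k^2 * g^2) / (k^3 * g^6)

Quotient: (k^-1) * (g^-4)

1/(g^4*k)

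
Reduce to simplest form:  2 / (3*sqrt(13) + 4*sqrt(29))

Multiply numerator and denominator by -3*sqrt(13) + 4*sqrt(29).
Denominator becomes 347; numerator becomes -6*sqrt(13) + 8*sqrt(29).

(-6*sqrt(13) + 8*sqrt(29))/347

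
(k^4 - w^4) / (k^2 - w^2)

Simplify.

Factor k^4 - w^4 and cancel (k^2 - w^2).

k^2 + w^2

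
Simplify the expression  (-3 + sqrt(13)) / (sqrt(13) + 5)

(-7 + 2*sqrt(13))/3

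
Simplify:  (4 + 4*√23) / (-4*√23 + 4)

Multiply numerator and denominator by 4 + 4*√23.
Denominator becomes -352; numerator becomes 32*√23 + 384.

-(1 + √23)²/22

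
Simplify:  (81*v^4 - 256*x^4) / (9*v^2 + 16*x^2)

9*v^2 - 16*x^2

Difference of fourth powers: factor out (9*v^2 + 16*x^2).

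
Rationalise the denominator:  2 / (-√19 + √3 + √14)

(√19 + 4*√14 + 15*√3 + √798)/41

Group as (√3 + √14) - √19; multiply by (√3 + √14) + √19, then rationalise the remaining surd.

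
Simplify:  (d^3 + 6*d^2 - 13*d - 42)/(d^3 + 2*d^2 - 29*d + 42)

Factor: d^3 + 6*d^2 - 13*d - 42 = (d - 3)*(d + 2)*(d + 7);  d^3 + 2*d^2 - 29*d + 42 = (d - 3)*(d - 2)*(d + 7)
Cancel the common factors (d - 3), (d + 7).

(d + 2)/(d - 2)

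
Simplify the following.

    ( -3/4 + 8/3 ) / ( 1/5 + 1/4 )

115/27

Numerator: -3/4 + 8/3 = 23/12
Denominator: 1/5 + 1/4 = 9/20
Divide: (23/12) · (20/9) = 115/27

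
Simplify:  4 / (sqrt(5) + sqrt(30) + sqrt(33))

(-30*sqrt(22) + 2*sqrt(33) + 8*sqrt(30) + 58*sqrt(5))/149

Group as (sqrt(30) + sqrt(33)) + sqrt(5); multiply by (sqrt(30) + sqrt(33)) - sqrt(5), then rationalise the remaining surd.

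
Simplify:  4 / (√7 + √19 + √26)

(-2*√3458 + 14*√19 + 38*√7)/133

Group as (√7 + √19) + √26; multiply by (√7 + √19) - √26, then rationalise the remaining surd.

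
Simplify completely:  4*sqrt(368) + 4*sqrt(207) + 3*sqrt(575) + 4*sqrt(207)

55*sqrt(23)

4*sqrt(368) = 16*sqrt(23); 4*sqrt(207) = 12*sqrt(23); 3*sqrt(575) = 15*sqrt(23); 4*sqrt(207) = 12*sqrt(23)
Combine: (16 + 12 + 15 + 12)·sqrt(23) = 55*sqrt(23)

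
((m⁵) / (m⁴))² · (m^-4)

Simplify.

Inside the bracket: m¹
Raise to the power 2: m²
Multiply by (m^-4): add exponents.

m^(-2)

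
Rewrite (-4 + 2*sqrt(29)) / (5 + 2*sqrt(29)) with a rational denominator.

Multiply numerator and denominator by -2*sqrt(29) + 5.
Denominator becomes -91; numerator becomes -136 + 18*sqrt(29).

(-18*sqrt(29) + 136)/91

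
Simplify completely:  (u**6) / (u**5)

u

Quotient: u**1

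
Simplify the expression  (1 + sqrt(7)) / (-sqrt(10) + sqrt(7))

(-sqrt(70) - 7 - sqrt(10) - sqrt(7))/3

Multiply numerator and denominator by sqrt(7) + sqrt(10).
Denominator becomes -3; numerator becomes sqrt(7) + sqrt(10) + 7 + sqrt(70).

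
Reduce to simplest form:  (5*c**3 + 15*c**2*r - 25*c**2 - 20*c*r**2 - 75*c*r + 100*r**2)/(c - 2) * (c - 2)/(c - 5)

5*c**2 + 15*c*r - 20*r**2

Factor: 5*c**3 + 15*c**2*r - 25*c**2 - 20*c*r**2 - 75*c*r + 100*r**2 = 5*(c - 5)*(c - r)*(c + 4*r)
Cancel the common factors (c - 2), (c - 5).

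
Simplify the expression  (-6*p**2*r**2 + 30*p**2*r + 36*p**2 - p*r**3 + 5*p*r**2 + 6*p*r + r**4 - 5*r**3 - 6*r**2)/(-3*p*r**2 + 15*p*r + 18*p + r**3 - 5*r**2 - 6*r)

2*p + r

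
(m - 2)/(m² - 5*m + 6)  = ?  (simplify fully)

Factor: m² - 5*m + 6 = (m - 2)·(m - 3)
Cancel the common factor (m - 2).

1/(m - 3)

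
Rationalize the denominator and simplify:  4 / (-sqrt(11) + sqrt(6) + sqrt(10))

Group as (sqrt(6) + sqrt(10)) - sqrt(11); multiply by (sqrt(6) + sqrt(10)) + sqrt(11), then rationalise the remaining surd.

(-20*sqrt(11) + 28*sqrt(10) + 60*sqrt(6) + 16*sqrt(165))/215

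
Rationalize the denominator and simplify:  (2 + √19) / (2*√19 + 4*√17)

(-19 - 2*√19 + 4*√17 + 2*√323)/98

Multiply numerator and denominator by -4*√17 + 2*√19.
Denominator becomes -196; numerator becomes -4*√323 - 8*√17 + 4*√19 + 38.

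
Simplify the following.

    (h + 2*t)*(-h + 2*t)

Product of conjugates: (P+Q)(P-Q) = P^2 - Q^2.

-h^2 + 4*t^2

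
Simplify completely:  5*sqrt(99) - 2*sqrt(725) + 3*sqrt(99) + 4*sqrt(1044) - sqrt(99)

5*sqrt(99) = 15*sqrt(11); 2*sqrt(725) = 10*sqrt(29); 3*sqrt(99) = 9*sqrt(11); 4*sqrt(1044) = 24*sqrt(29); sqrt(99) = 3*sqrt(11)

21*sqrt(11) + 14*sqrt(29)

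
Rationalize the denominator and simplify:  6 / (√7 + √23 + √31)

Group as (√23 + √31) + √7; multiply by (√23 + √31) - √7, then rationalise the remaining surd.

(-12*√4991 - 6*√31 + 90*√23 + 282*√7)/643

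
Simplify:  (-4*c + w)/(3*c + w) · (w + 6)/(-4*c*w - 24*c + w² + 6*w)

Factor: -4*c*w - 24*c + w² + 6*w = (w + 6)·(-4*c + w)
Cancel the common factors (w + 6), (-4*c + w).

1/(3*c + w)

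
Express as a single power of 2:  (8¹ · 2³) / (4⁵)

2^(-4)

8¹ = 2^3; 2³ = 2^3; 4⁵ = 2^10
Combine exponents: 2^(-4)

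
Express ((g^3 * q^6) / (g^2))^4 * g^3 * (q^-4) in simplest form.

g^7*q^20

Inside the bracket: g^1 * q^6
Raise to the power 4: g^4 * q^24
Multiply by g^3 * (q^-4): add exponents.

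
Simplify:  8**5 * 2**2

2**17

8**5 = 2**15; 2**2 = 2**2
Combine exponents: 2**17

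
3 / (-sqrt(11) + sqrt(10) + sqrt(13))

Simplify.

(-18*sqrt(11) + 12*sqrt(13) + 21*sqrt(10) + 3*sqrt(1430))/188

Group as (sqrt(10) + sqrt(13)) - sqrt(11); multiply by (sqrt(10) + sqrt(13)) + sqrt(11), then rationalise the remaining surd.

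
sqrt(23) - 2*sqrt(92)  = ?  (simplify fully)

sqrt(23) = sqrt(23); 2*sqrt(92) = 4*sqrt(23)
Combine: (1 - 4)·sqrt(23) = -3*sqrt(23)

-3*sqrt(23)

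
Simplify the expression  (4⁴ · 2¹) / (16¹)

4⁴ = 2^8; 2¹ = 2^1; 16¹ = 2^4
Combine exponents: 2^5

2^5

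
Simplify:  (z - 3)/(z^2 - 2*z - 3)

1/(z + 1)

Factor: z^2 - 2*z - 3 = (z - 3)*(z + 1)
Cancel the common factor (z - 3).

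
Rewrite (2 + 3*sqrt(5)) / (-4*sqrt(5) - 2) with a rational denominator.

(-28 - sqrt(5))/38

Multiply numerator and denominator by -2 + 4*sqrt(5).
Denominator becomes -76; numerator becomes 2*sqrt(5) + 56.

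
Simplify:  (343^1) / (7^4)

343^1 = 7^3; 7^4 = 7^4
Combine exponents: 7^(-1)

7^(-1)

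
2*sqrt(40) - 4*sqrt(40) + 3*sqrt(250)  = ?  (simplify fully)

2*sqrt(40) = 4*sqrt(10); 4*sqrt(40) = 8*sqrt(10); 3*sqrt(250) = 15*sqrt(10)
Combine: (4 - 8 + 15)·sqrt(10) = 11*sqrt(10)

11*sqrt(10)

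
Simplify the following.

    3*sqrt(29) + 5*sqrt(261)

18*sqrt(29)

3*sqrt(29) = 3*sqrt(29); 5*sqrt(261) = 15*sqrt(29)
Combine: (3 + 15)·sqrt(29) = 18*sqrt(29)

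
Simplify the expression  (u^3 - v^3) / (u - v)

u^2 + u*v + v^2

Factor as (a-b)(a^2+ab+b^2) with a=u, b=v.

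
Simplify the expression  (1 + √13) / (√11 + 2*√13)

Multiply numerator and denominator by -√11 + 2*√13.
Denominator becomes 41; numerator becomes -√143 - √11 + 2*√13 + 26.

(-√143 - √11 + 2*√13 + 26)/41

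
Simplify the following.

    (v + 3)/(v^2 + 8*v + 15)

Factor: v^2 + 8*v + 15 = (v + 3)*(v + 5)
Cancel the common factor (v + 3).

1/(v + 5)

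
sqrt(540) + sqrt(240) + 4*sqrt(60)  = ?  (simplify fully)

18*sqrt(15)

sqrt(540) = 6*sqrt(15); sqrt(240) = 4*sqrt(15); 4*sqrt(60) = 8*sqrt(15)
Combine: (6 + 4 + 8)·sqrt(15) = 18*sqrt(15)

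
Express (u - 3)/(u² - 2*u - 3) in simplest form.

Factor: u² - 2*u - 3 = (u + 1)·(u - 3)
Cancel the common factor (u - 3).

1/(u + 1)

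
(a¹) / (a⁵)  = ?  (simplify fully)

a^(-4)

Quotient: (a^-4)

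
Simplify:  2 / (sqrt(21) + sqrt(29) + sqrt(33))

Group as (sqrt(21) + sqrt(33)) + sqrt(29); multiply by (sqrt(21) + sqrt(33)) - sqrt(29), then rationalise the remaining surd.

(-12*sqrt(2233) + 34*sqrt(33) + 50*sqrt(29) + 82*sqrt(21))/2147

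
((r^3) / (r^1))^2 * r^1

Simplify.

r^5

Inside the bracket: r^2
Raise to the power 2: r^4
Multiply by r^1: add exponents.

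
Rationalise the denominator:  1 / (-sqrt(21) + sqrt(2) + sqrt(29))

Group as (sqrt(2) + sqrt(29)) - sqrt(21); multiply by (sqrt(2) + sqrt(29)) + sqrt(21), then rationalise the remaining surd.

(-5*sqrt(21) - 3*sqrt(29) + 24*sqrt(2) + sqrt(1218))/66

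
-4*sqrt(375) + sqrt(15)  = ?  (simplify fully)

4*sqrt(375) = 20*sqrt(15); sqrt(15) = sqrt(15)
Combine: (-20 + 1)·sqrt(15) = -19*sqrt(15)

-19*sqrt(15)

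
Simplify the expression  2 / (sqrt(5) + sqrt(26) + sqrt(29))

Group as (sqrt(5) + sqrt(26)) + sqrt(29); multiply by (sqrt(5) + sqrt(26)) - sqrt(29), then rationalise the remaining surd.

(-sqrt(3770) + sqrt(29) + 4*sqrt(26) + 25*sqrt(5))/129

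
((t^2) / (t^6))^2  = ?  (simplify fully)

t^(-8)

Inside the bracket: (t^-4)
Raise to the power 2: (t^-8)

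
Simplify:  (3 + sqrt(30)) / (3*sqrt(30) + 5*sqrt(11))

Multiply numerator and denominator by -5*sqrt(11) + 3*sqrt(30).
Denominator becomes -5; numerator becomes -5*sqrt(330) - 15*sqrt(11) + 9*sqrt(30) + 90.

(-90 - 9*sqrt(30) + 15*sqrt(11) + 5*sqrt(330))/5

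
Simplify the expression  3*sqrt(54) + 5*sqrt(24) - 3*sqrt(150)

3*sqrt(54) = 9*sqrt(6); 5*sqrt(24) = 10*sqrt(6); 3*sqrt(150) = 15*sqrt(6)
Combine: (9 + 10 - 15)·sqrt(6) = 4*sqrt(6)

4*sqrt(6)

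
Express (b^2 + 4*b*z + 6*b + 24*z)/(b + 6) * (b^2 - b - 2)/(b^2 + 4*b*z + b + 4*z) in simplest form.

b - 2

Factor: b^2 + 4*b*z + 6*b + 24*z = (b + 4*z)*(b + 6);  b^2 - b - 2 = (b - 2)*(b + 1);  b^2 + 4*b*z + b + 4*z = (b + 1)*(b + 4*z)
Cancel the common factors (b + 6), (b + 4*z), (b + 1).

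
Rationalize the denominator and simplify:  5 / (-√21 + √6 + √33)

(-15*√21 - 5*√33 + 40*√6 + 5*√462)/78

Group as (√6 + √33) - √21; multiply by (√6 + √33) + √21, then rationalise the remaining surd.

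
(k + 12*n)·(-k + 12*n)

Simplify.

-k² + 144*n²

(12*n)^2 - (k)^2 = -k² + 144*n².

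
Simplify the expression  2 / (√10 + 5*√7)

(-2*√10 + 10*√7)/165

Multiply numerator and denominator by -√10 + 5*√7.
Denominator becomes 165; numerator becomes -2*√10 + 10*√7.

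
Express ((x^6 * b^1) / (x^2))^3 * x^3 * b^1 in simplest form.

Inside the bracket: x^4 * b^1
Raise to the power 3: x^12 * b^3
Multiply by x^3 * b^1: add exponents.

b^4*x^15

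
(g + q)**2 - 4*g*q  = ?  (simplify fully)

(g - q)**2

After expansion: g**2 - 2*g*q + q**2 — a perfect-square trinomial.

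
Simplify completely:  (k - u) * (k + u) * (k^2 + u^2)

k^4 - u^4

(k+u)(k-u) = k^2 - u^2; continue pairing.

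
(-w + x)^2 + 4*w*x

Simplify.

(w + x)^2

After expansion: w^2 + 2*w*x + x^2 — a perfect-square trinomial.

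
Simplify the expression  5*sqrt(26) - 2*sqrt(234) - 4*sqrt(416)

5*sqrt(26) = 5*sqrt(26); 2*sqrt(234) = 6*sqrt(26); 4*sqrt(416) = 16*sqrt(26)
Combine: (5 - 6 - 16)·sqrt(26) = -17*sqrt(26)

-17*sqrt(26)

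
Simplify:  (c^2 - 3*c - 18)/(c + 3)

c - 6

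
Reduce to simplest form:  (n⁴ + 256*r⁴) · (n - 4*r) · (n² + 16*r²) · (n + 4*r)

n⁸ - 65536*r⁸

Pair the conjugate factors: (n+(4*r))(n-(4*r)) = n² - 16*r², then repeat with the next factor.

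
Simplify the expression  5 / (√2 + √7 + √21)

(-40*√7 - 65*√2 + 35*√6 + 30*√21)/44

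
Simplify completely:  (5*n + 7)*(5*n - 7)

25*n**2 - 49

(5*n)**2 - (7)**2 = 25*n**2 - 49.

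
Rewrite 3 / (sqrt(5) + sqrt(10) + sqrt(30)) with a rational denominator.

Group as (sqrt(5) + sqrt(10)) + sqrt(30); multiply by (sqrt(5) + sqrt(10)) - sqrt(30), then rationalise the remaining surd.

(-15*sqrt(10) - 21*sqrt(5) + 12*sqrt(15) + 9*sqrt(30))/5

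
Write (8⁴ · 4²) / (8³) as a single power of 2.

2^7

8⁴ = 2^12; 4² = 2^4; 8³ = 2^9
Combine exponents: 2^7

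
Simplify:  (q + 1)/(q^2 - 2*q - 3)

1/(q - 3)

Factor: q^2 - 2*q - 3 = (q - 3)*(q + 1)
Cancel the common factor (q + 1).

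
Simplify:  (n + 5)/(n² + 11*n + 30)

1/(n + 6)

Factor: n² + 11*n + 30 = (n + 6)·(n + 5)
Cancel the common factor (n + 5).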